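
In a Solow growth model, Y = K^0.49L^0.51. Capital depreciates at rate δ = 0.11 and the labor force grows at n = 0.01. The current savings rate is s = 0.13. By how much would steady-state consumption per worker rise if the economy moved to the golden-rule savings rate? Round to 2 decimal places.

Capital per worker breaks even when investment replaces (n + δ)·k; here n + δ = 0.12.
Current steady state (s = 0.13): k* = (0.13/0.12)^(1/0.51) ≈ 1.1699, y* = 1.1699^0.49 ≈ 1.0799, c* = (1−0.13)·1.0799 ≈ 0.9395.
Maximizing c = f(k) − (n+δ)·k gives f'(k) = n+δ, i.e. 0.49·k^(0.49−1) = 0.12, so k_gold = (0.49/0.12)^(1/0.51) ≈ 15.7786.
y_gold = 15.7786^0.49 ≈ 3.8641, c_gold = y_gold − 0.12·k_gold ≈ 1.9707.
Gain: Δc = 1.9707 − 0.9395 ≈ 1.0312.

Δc ≈ 1.03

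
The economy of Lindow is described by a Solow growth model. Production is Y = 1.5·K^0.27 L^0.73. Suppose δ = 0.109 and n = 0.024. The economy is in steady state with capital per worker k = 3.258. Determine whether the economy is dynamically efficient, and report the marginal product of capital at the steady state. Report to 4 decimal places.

dynamically efficient; MPK ≈ 0.1710

n + δ = 0.024 + 0.109 = 0.133.
MPK = 0.27·1.5·k^(0.27−1) = 0.27·1.5·3.258^(-0.73) ≈ 0.1710.
MPK > 0.133, so the economy is dynamically efficient (under-saving).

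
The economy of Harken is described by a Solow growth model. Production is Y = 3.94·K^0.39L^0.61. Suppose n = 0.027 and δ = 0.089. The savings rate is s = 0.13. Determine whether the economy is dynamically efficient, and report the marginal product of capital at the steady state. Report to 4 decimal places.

dynamically efficient; MPK ≈ 0.3480

n + δ = 0.027 + 0.089 = 0.116.
Steady-state k*: s·A·k^0.39 = 0.116·k gives k* = (0.13·3.94/0.116)^(1/0.61) ≈ 11.4116.
MPK = 0.39·3.94·11.4116^(-0.61) ≈ 0.3480.
MPK > n+δ = 0.116, so the economy is dynamically efficient (under-saving).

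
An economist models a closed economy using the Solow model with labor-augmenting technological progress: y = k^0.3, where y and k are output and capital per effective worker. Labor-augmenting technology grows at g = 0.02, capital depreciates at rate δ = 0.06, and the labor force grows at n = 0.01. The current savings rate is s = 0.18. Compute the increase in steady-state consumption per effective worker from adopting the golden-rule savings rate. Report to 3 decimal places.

The effective depreciation rate is n + g + δ = 0.01 + 0.02 + 0.06 = 0.09.
Current steady state (s = 0.18): k* = (0.18/0.09)^(1/0.7) ≈ 2.6918, y* = 2.6918^0.3 ≈ 1.3459, c* = (1−0.18)·1.3459 ≈ 1.1036.
Golden rule sets MPK = n+g+δ: 0.3·k^(0.3−1) = 0.09, so k_gold = (0.3/0.09)^(1/0.7) ≈ 5.5843.
y_gold = 5.5843^0.3 ≈ 1.6753, c_gold = y_gold − 0.09·k_gold ≈ 1.1727.
Gain: Δc = 1.1727 − 1.1036 ≈ 0.0691.

Δc ≈ 0.069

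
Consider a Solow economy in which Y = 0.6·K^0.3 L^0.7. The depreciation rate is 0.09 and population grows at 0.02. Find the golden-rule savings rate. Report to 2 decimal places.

s_gold = 0.30

The effective depreciation rate is n + δ = 0.02 + 0.09 = 0.11.
At the golden rule MPK = n+δ, and in any Cobb-Douglas steady state s = (n+δ)·k/y = MPK·k/y = capital's share 0.3.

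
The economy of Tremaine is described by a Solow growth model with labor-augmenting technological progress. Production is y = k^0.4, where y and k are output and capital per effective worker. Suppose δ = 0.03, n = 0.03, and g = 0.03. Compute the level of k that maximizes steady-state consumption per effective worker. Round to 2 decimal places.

Break-even investment rate: n + g + δ = 0.03 + 0.03 + 0.03 = 0.09.
Golden rule sets MPK = n+g+δ: 0.4·k^(0.4−1) = 0.09, so k_gold = (0.4/0.09)^(1/0.6) ≈ 12.0142.

k_gold ≈ 12.01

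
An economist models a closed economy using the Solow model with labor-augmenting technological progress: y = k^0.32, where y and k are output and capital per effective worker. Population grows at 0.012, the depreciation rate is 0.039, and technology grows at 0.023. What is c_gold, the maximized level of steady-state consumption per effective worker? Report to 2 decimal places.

The effective depreciation rate is n + g + δ = 0.012 + 0.023 + 0.039 = 0.074.
Maximizing c = f(k) − (n+g+δ)·k gives f'(k) = n+g+δ, i.e. 0.32·k^(0.32−1) = 0.074, so k_gold = (0.32/0.074)^(1/0.68) ≈ 8.6134.
y_gold = 8.6134^0.32 ≈ 1.9918.
c_gold = y_gold − (n+g+δ)·k_gold = 1.9918 − 0.074·8.6134 ≈ 1.3545.

c_gold ≈ 1.35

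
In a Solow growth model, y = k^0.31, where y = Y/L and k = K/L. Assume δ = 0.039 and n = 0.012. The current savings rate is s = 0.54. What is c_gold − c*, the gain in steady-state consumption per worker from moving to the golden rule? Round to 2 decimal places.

Δc ≈ 0.22

n + δ = 0.012 + 0.039 = 0.051.
Current steady state (s = 0.54): k* = (0.54/0.051)^(1/0.69) ≈ 30.5669, y* = 30.5669^0.31 ≈ 2.8869, c* = (1−0.54)·2.8869 ≈ 1.3280.
Setting f'(k) = n+δ gives 0.31·k^(0.31−1) = 0.051, hence k_gold = (0.31/0.051)^(1/0.69) ≈ 13.6751.
y_gold = 13.6751^0.31 ≈ 2.2498, c_gold = y_gold − 0.051·k_gold ≈ 1.5523.
Gain: Δc = 1.5523 − 1.3280 ≈ 0.2244.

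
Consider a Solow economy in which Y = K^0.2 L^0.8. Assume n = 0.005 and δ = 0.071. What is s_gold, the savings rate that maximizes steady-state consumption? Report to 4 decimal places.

n + δ = 0.005 + 0.071 = 0.076.
At the golden rule MPK = n+δ, and in any Cobb-Douglas steady state s = (n+δ)·k/y = MPK·k/y = capital's share 0.2.

s_gold = 0.2000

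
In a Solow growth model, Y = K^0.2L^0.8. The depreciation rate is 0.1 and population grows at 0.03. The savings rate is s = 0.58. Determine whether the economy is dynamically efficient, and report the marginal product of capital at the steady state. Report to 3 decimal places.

Break-even investment rate: n + δ = 0.03 + 0.1 = 0.13.
Steady-state k*: s·k^0.2 = 0.13·k gives k* = (0.58/0.13)^(1/0.8) ≈ 6.4842.
MPK = 0.2·6.4842^(-0.8) ≈ 0.0448.
MPK < n+δ = 0.13, so the economy is dynamically inefficient (over-saving).

dynamically inefficient; MPK ≈ 0.045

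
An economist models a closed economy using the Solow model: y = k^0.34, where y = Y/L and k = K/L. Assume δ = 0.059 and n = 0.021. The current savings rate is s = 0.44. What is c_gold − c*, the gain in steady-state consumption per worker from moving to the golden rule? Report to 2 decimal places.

Capital per worker breaks even when investment replaces (n + δ)·k; here n + δ = 0.08.
Current steady state (s = 0.44): k* = (0.44/0.08)^(1/0.66) ≈ 13.2361, y* = 13.2361^0.34 ≈ 2.4066, c* = (1−0.44)·2.4066 ≈ 1.3477.
At the golden rule the marginal product of capital equals n+δ: 0.34·k^(0.34−1) = 0.08. Solving, k_gold = (0.34/0.08)^(1/0.66) ≈ 8.9558.
y_gold = 8.9558^0.34 ≈ 2.1072, c_gold = y_gold − 0.08·k_gold ≈ 1.3908.
Gain: Δc = 1.3908 − 1.3477 ≈ 0.0431.

Δc ≈ 0.04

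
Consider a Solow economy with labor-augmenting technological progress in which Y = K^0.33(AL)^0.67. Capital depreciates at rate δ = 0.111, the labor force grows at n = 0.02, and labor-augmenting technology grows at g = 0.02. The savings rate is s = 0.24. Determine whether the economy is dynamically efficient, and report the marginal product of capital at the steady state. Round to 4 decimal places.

dynamically efficient; MPK ≈ 0.2076

Capital per effective worker breaks even when investment replaces (n + g + δ)·k; here n + g + δ = 0.151.
Steady-state k*: s·k^0.33 = 0.151·k gives k* = (0.24/0.151)^(1/0.67) ≈ 1.9969.
MPK = 0.33·1.9969^(-0.67) ≈ 0.2076.
MPK > n+g+δ = 0.151, so the economy is dynamically efficient (under-saving).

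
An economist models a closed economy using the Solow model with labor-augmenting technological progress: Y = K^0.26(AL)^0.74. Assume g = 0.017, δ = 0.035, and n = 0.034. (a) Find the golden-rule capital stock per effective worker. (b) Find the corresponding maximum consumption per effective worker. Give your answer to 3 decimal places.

(a) k_gold ≈ 4.460; (b) c_gold ≈ 1.092

n + g + δ = 0.034 + 0.017 + 0.035 = 0.086.
Maximizing c = f(k) − (n+g+δ)·k gives f'(k) = n+g+δ, i.e. 0.26·k^(0.26−1) = 0.086, so k_gold = (0.26/0.086)^(1/0.74) ≈ 4.4595.
y_gold = 4.4595^0.26 ≈ 1.4751; c_gold = y_gold − 0.086·k_gold ≈ 1.0916.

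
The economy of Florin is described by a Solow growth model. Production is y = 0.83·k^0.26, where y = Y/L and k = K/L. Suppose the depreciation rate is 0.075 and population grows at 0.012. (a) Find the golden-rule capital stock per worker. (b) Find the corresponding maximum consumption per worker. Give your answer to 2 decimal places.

(a) k_gold ≈ 3.41; (b) c_gold ≈ 0.85

n + δ = 0.012 + 0.075 = 0.087.
At the golden rule the marginal product of capital equals n+δ: 0.26·0.83·k^(0.26−1) = 0.087. Solving, k_gold = (0.26·0.83/0.087)^(1/0.74) ≈ 3.4131.
y_gold = 0.83·3.4131^0.26 ≈ 1.1421; c_gold = y_gold − 0.087·k_gold ≈ 0.8451.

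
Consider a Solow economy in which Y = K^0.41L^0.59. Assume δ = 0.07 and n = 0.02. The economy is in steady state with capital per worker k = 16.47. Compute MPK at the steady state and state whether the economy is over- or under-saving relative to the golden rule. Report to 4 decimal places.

The effective depreciation rate is n + δ = 0.02 + 0.07 = 0.09.
MPK = 0.41·k^(0.41−1) = 0.41·16.47^(-0.59) ≈ 0.0785.
MPK < 0.09, so the economy is dynamically inefficient (over-saving).

over-saving; MPK ≈ 0.0785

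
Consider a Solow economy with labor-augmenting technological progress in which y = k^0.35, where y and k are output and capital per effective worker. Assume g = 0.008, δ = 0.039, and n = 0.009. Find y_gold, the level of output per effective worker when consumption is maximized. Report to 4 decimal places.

Capital per effective worker breaks even when investment replaces (n + g + δ)·k; here n + g + δ = 0.056.
Setting f'(k) = n+g+δ gives 0.35·k^(0.35−1) = 0.056, hence k_gold = (0.35/0.056)^(1/0.65) ≈ 16.7661.
Output: y_gold = k_gold^0.35 = 16.7661^0.35 ≈ 2.6826.

y_gold ≈ 2.6826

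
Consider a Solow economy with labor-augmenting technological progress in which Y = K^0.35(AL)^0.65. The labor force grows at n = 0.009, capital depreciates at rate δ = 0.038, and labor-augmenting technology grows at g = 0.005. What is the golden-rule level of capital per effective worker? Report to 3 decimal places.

k_gold ≈ 18.791

Capital per effective worker breaks even when investment replaces (n + g + δ)·k; here n + g + δ = 0.052.
At the golden rule the marginal product of capital equals n+g+δ: 0.35·k^(0.35−1) = 0.052. Solving, k_gold = (0.35/0.052)^(1/0.65) ≈ 18.7908.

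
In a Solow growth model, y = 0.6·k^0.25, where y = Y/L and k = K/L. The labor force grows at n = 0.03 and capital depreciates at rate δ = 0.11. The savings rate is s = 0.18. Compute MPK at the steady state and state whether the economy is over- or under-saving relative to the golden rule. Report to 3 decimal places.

under-saving; MPK ≈ 0.194

n + δ = 0.03 + 0.11 = 0.14.
Steady-state k*: s·A·k^0.25 = 0.14·k gives k* = (0.18·0.6/0.14)^(1/0.75) ≈ 0.7075.
MPK = 0.25·0.6·0.7075^(-0.75) ≈ 0.1944.
MPK > n+δ = 0.14, so the economy is dynamically efficient (under-saving).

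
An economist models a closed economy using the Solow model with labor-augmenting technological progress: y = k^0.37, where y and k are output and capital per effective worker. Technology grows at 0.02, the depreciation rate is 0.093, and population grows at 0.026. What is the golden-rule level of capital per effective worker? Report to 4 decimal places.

k_gold ≈ 4.7304

n + g + δ = 0.026 + 0.02 + 0.093 = 0.139.
Setting f'(k) = n+g+δ gives 0.37·k^(0.37−1) = 0.139, hence k_gold = (0.37/0.139)^(1/0.63) ≈ 4.7304.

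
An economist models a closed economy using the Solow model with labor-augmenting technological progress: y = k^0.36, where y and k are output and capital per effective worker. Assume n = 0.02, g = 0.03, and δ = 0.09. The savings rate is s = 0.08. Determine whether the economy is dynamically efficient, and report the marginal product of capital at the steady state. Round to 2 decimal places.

Capital per effective worker breaks even when investment replaces (n + g + δ)·k; here n + g + δ = 0.14.
Steady-state k*: s·k^0.36 = 0.14·k gives k* = (0.08/0.14)^(1/0.64) ≈ 0.4171.
MPK = 0.36·0.4171^(-0.64) ≈ 0.6300.
MPK > n+g+δ = 0.14, so the economy is dynamically efficient (under-saving).

dynamically efficient; MPK ≈ 0.63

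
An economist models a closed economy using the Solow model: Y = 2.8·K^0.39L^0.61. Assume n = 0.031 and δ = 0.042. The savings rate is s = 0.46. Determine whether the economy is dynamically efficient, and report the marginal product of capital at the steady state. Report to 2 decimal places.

n + δ = 0.031 + 0.042 = 0.073.
Steady-state k*: s·A·k^0.39 = 0.073·k gives k* = (0.46·2.8/0.073)^(1/0.61) ≈ 110.5593.
MPK = 0.39·2.8·110.5593^(-0.61) ≈ 0.0619.
MPK < n+δ = 0.073, so the economy is dynamically inefficient (over-saving).

dynamically inefficient; MPK ≈ 0.06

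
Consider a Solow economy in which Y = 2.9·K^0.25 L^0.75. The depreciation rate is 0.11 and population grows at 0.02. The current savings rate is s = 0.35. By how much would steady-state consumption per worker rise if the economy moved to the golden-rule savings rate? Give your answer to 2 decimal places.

n + δ = 0.02 + 0.11 = 0.13.
Current steady state (s = 0.35): k* = (0.35·2.9/0.13)^(1/0.75) ≈ 15.4892, y* = 2.9·15.4892^0.25 ≈ 5.7531, c* = (1−0.35)·5.7531 ≈ 3.7395.
Setting f'(k) = n+δ gives 0.25·2.9·k^(0.25−1) = 0.13, hence k_gold = (0.25·2.9/0.13)^(1/0.75) ≈ 9.8899.
y_gold = 2.9·9.8899^0.25 ≈ 5.1428, c_gold = y_gold − 0.13·k_gold ≈ 3.8571.
Gain: Δc = 3.8571 − 3.7395 ≈ 0.1175.

Δc ≈ 0.12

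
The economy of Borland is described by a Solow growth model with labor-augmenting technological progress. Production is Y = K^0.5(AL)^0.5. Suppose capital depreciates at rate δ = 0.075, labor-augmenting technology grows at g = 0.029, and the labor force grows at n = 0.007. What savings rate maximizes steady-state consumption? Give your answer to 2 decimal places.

s_gold = 0.50

n + g + δ = 0.007 + 0.029 + 0.075 = 0.111.
At the golden rule MPK = n+g+δ, and in any Cobb-Douglas steady state s = (n+g+δ)·k/y = MPK·k/y = capital's share 0.5.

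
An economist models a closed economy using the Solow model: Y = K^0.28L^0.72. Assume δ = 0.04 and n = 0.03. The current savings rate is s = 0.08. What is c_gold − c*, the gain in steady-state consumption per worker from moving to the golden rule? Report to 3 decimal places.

n + δ = 0.03 + 0.04 = 0.07.
Current steady state (s = 0.08): k* = (0.08/0.07)^(1/0.72) ≈ 1.2038, y* = 1.2038^0.28 ≈ 1.0533, c* = (1−0.08)·1.0533 ≈ 0.9690.
Golden rule sets MPK = n+δ: 0.28·k^(0.28−1) = 0.07, so k_gold = (0.28/0.07)^(1/0.72) ≈ 6.8580.
y_gold = 6.8580^0.28 ≈ 1.7145, c_gold = y_gold − 0.07·k_gold ≈ 1.2344.
Gain: Δc = 1.2344 − 0.9690 ≈ 0.2654.

Δc ≈ 0.265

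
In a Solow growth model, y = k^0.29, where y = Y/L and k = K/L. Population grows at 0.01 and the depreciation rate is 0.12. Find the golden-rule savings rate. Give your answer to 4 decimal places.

Capital per worker breaks even when investment replaces (n + δ)·k; here n + δ = 0.13.
At the golden rule MPK = n+δ, and in any Cobb-Douglas steady state s = (n+δ)·k/y = MPK·k/y = capital's share 0.29.

s_gold = 0.2900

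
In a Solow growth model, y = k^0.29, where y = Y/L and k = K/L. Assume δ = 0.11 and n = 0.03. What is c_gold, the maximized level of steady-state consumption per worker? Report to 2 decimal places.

Capital per worker breaks even when investment replaces (n + δ)·k; here n + δ = 0.14.
Maximizing c = f(k) − (n+δ)·k gives f'(k) = n+δ, i.e. 0.29·k^(0.29−1) = 0.14, so k_gold = (0.29/0.14)^(1/0.71) ≈ 2.7890.
y_gold = 2.7890^0.29 ≈ 1.3464.
c_gold = y_gold − (n+δ)·k_gold = 1.3464 − 0.14·2.7890 ≈ 0.9560.

c_gold ≈ 0.96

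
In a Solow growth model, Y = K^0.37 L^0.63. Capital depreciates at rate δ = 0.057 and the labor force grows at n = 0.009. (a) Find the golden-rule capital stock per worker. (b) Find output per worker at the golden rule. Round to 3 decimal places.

Capital per worker breaks even when investment replaces (n + δ)·k; here n + δ = 0.066.
At the golden rule the marginal product of capital equals n+δ: 0.37·k^(0.37−1) = 0.066. Solving, k_gold = (0.37/0.066)^(1/0.63) ≈ 15.4293.
y_gold = 15.4293^0.37 ≈ 2.7523.

(a) k_gold ≈ 15.429; (b) y_gold ≈ 2.752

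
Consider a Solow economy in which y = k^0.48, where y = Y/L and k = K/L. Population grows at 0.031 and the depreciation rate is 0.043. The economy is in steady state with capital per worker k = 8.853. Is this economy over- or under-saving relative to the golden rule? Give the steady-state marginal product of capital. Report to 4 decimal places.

under-saving; MPK ≈ 0.1544

Capital per worker breaks even when investment replaces (n + δ)·k; here n + δ = 0.074.
MPK = 0.48·k^(0.48−1) = 0.48·8.853^(-0.52) ≈ 0.1544.
MPK > 0.074, so the economy is dynamically efficient (under-saving).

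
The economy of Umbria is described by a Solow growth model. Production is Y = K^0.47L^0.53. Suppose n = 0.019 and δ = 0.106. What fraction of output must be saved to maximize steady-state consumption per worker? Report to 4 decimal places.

The effective depreciation rate is n + δ = 0.019 + 0.106 = 0.125.
At the golden rule MPK = n+δ, and in any Cobb-Douglas steady state s = (n+δ)·k/y = MPK·k/y = capital's share 0.47.

s_gold = 0.4700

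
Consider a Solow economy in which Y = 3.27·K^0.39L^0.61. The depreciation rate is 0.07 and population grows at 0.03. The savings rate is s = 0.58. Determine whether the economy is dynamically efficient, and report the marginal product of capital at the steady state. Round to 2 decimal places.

The effective depreciation rate is n + δ = 0.03 + 0.07 = 0.1.
Steady-state k*: s·A·k^0.39 = 0.1·k gives k* = (0.58·3.27/0.1)^(1/0.61) ≈ 124.4636.
MPK = 0.39·3.27·124.4636^(-0.61) ≈ 0.0672.
MPK < n+δ = 0.1, so the economy is dynamically inefficient (over-saving).

dynamically inefficient; MPK ≈ 0.07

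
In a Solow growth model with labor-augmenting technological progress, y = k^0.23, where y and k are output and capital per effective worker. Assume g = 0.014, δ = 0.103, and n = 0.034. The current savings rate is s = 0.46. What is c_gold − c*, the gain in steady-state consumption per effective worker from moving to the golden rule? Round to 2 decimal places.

Break-even investment rate: n + g + δ = 0.034 + 0.014 + 0.103 = 0.151.
Current steady state (s = 0.46): k* = (0.46/0.151)^(1/0.77) ≈ 4.2490, y* = 4.2490^0.23 ≈ 1.3948, c* = (1−0.46)·1.3948 ≈ 0.7532.
Setting f'(k) = n+g+δ gives 0.23·k^(0.23−1) = 0.151, hence k_gold = (0.23/0.151)^(1/0.77) ≈ 1.7272.
y_gold = 1.7272^0.23 ≈ 1.1339, c_gold = y_gold − 0.151·k_gold ≈ 0.8731.
Gain: Δc = 0.8731 − 0.7532 ≈ 0.1199.

Δc ≈ 0.12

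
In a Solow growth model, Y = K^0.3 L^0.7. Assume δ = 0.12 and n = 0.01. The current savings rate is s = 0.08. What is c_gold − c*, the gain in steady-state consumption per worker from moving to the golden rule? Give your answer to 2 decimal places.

The effective depreciation rate is n + δ = 0.01 + 0.12 = 0.13.
Current steady state (s = 0.08): k* = (0.08/0.13)^(1/0.7) ≈ 0.4998, y* = 0.4998^0.3 ≈ 0.8121, c* = (1−0.08)·0.8121 ≈ 0.7472.
Setting f'(k) = n+δ gives 0.3·k^(0.3−1) = 0.13, hence k_gold = (0.3/0.13)^(1/0.7) ≈ 3.3024.
y_gold = 3.3024^0.3 ≈ 1.4310, c_gold = y_gold − 0.13·k_gold ≈ 1.0017.
Gain: Δc = 1.0017 − 0.7472 ≈ 0.2545.

Δc ≈ 0.25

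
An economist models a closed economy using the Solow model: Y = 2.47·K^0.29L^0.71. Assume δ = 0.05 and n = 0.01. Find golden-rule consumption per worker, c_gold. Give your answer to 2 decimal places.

c_gold ≈ 4.83

The effective depreciation rate is n + δ = 0.01 + 0.05 = 0.06.
Setting f'(k) = n+δ gives 0.29·2.47·k^(0.29−1) = 0.06, hence k_gold = (0.29·2.47/0.06)^(1/0.71) ≈ 32.8717.
y_gold = 2.47·32.8717^0.29 ≈ 6.8010.
c_gold = y_gold − (n+δ)·k_gold = 6.8010 − 0.06·32.8717 ≈ 4.8287.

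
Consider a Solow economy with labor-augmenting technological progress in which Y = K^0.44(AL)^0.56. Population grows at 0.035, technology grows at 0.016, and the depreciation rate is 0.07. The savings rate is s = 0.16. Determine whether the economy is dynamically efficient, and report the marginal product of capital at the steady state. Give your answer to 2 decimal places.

n + g + δ = 0.035 + 0.016 + 0.07 = 0.121.
Steady-state k*: s·k^0.44 = 0.121·k gives k* = (0.16/0.121)^(1/0.56) ≈ 1.6469.
MPK = 0.44·1.6469^(-0.56) ≈ 0.3327.
MPK > n+g+δ = 0.121, so the economy is dynamically efficient (under-saving).

dynamically efficient; MPK ≈ 0.33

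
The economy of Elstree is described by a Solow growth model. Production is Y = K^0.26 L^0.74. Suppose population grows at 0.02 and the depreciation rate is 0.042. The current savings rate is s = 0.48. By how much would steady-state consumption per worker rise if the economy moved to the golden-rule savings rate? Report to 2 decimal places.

Δc ≈ 0.16

Break-even investment rate: n + δ = 0.02 + 0.042 = 0.062.
Current steady state (s = 0.48): k* = (0.48/0.062)^(1/0.74) ≈ 15.8909, y* = 15.8909^0.26 ≈ 2.0526, c* = (1−0.48)·2.0526 ≈ 1.0673.
Golden rule sets MPK = n+δ: 0.26·k^(0.26−1) = 0.062, so k_gold = (0.26/0.062)^(1/0.74) ≈ 6.9395.
y_gold = 6.9395^0.26 ≈ 1.6548, c_gold = y_gold − 0.062·k_gold ≈ 1.2246.
Gain: Δc = 1.2246 − 1.0673 ≈ 0.1572.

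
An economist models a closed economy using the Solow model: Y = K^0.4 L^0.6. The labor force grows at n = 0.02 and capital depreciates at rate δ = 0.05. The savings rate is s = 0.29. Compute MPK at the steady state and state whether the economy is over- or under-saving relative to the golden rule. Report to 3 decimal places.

Capital per worker breaks even when investment replaces (n + δ)·k; here n + δ = 0.07.
Steady-state k*: s·k^0.4 = 0.07·k gives k* = (0.29/0.07)^(1/0.6) ≈ 10.6864.
MPK = 0.4·10.6864^(-0.6) ≈ 0.0966.
MPK > n+δ = 0.07, so the economy is dynamically efficient (under-saving).

under-saving; MPK ≈ 0.097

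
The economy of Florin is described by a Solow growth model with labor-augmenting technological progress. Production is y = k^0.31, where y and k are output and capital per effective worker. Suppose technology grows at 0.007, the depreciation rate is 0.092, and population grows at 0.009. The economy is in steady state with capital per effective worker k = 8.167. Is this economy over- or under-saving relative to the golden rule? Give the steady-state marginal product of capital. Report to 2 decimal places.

over-saving; MPK ≈ 0.07

Break-even investment rate: n + g + δ = 0.009 + 0.007 + 0.092 = 0.108.
MPK = 0.31·k^(0.31−1) = 0.31·8.167^(-0.69) ≈ 0.0728.
MPK < 0.108, so the economy is dynamically inefficient (over-saving).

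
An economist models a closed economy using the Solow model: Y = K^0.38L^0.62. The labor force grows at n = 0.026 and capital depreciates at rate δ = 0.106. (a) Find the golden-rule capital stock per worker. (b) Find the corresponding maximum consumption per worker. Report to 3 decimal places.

n + δ = 0.026 + 0.106 = 0.132.
Maximizing c = f(k) − (n+δ)·k gives f'(k) = n+δ, i.e. 0.38·k^(0.38−1) = 0.132, so k_gold = (0.38/0.132)^(1/0.62) ≈ 5.5038.
y_gold = 5.5038^0.38 ≈ 1.9118; c_gold = y_gold − 0.132·k_gold ≈ 1.1853.

(a) k_gold ≈ 5.504; (b) c_gold ≈ 1.185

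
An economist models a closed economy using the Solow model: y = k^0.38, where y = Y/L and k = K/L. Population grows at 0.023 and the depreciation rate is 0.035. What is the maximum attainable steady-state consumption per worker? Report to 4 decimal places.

Break-even investment rate: n + δ = 0.023 + 0.035 = 0.058.
At the golden rule the marginal product of capital equals n+δ: 0.38·k^(0.38−1) = 0.058. Solving, k_gold = (0.38/0.058)^(1/0.62) ≈ 20.7349.
y_gold = 20.7349^0.38 ≈ 3.1648.
c_gold = y_gold − (n+δ)·k_gold = 3.1648 − 0.058·20.7349 ≈ 1.9622.

c_gold ≈ 1.9622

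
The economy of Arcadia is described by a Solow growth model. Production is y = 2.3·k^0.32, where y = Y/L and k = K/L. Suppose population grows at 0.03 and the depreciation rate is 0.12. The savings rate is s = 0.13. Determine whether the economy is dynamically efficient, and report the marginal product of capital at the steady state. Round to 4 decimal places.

dynamically efficient; MPK ≈ 0.3692

n + δ = 0.03 + 0.12 = 0.15.
Steady-state k*: s·A·k^0.32 = 0.15·k gives k* = (0.13·2.3/0.15)^(1/0.68) ≈ 2.7578.
MPK = 0.32·2.3·2.7578^(-0.68) ≈ 0.3692.
MPK > n+δ = 0.15, so the economy is dynamically efficient (under-saving).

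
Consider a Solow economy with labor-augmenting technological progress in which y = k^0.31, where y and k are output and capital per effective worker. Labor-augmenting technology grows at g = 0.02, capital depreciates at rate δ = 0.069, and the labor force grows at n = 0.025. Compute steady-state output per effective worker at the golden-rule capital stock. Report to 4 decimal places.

y_gold ≈ 1.5674

Break-even investment rate: n + g + δ = 0.025 + 0.02 + 0.069 = 0.114.
Golden rule sets MPK = n+g+δ: 0.31·k^(0.31−1) = 0.114, so k_gold = (0.31/0.114)^(1/0.69) ≈ 4.2623.
Output: y_gold = k_gold^0.31 = 4.2623^0.31 ≈ 1.5674.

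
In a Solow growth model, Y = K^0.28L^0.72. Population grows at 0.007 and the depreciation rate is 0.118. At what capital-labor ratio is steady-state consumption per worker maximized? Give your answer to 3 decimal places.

n + δ = 0.007 + 0.118 = 0.125.
Golden rule sets MPK = n+δ: 0.28·k^(0.28−1) = 0.125, so k_gold = (0.28/0.125)^(1/0.72) ≈ 3.0652.

k_gold ≈ 3.065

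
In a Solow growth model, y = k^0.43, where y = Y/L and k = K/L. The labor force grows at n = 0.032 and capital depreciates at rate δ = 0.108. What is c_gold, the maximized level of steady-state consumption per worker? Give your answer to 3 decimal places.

The effective depreciation rate is n + δ = 0.032 + 0.108 = 0.14.
At the golden rule the marginal product of capital equals n+δ: 0.43·k^(0.43−1) = 0.14. Solving, k_gold = (0.43/0.14)^(1/0.57) ≈ 7.1612.
y_gold = 7.1612^0.43 ≈ 2.3315.
c_gold = y_gold − (n+δ)·k_gold = 2.3315 − 0.14·7.1612 ≈ 1.3290.

c_gold ≈ 1.329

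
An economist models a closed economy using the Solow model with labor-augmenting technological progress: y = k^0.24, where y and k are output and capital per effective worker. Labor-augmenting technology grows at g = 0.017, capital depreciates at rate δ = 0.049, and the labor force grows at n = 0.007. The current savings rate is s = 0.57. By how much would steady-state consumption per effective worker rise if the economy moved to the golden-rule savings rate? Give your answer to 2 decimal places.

Break-even investment rate: n + g + δ = 0.007 + 0.017 + 0.049 = 0.073.
Current steady state (s = 0.57): k* = (0.57/0.073)^(1/0.76) ≈ 14.9421, y* = 14.9421^0.24 ≈ 1.9136, c* = (1−0.57)·1.9136 ≈ 0.8229.
Setting f'(k) = n+g+δ gives 0.24·k^(0.24−1) = 0.073, hence k_gold = (0.24/0.073)^(1/0.76) ≈ 4.7876.
y_gold = 4.7876^0.24 ≈ 1.4562, c_gold = y_gold − 0.073·k_gold ≈ 1.1067.
Gain: Δc = 1.1067 − 0.8229 ≈ 0.2839.

Δc ≈ 0.28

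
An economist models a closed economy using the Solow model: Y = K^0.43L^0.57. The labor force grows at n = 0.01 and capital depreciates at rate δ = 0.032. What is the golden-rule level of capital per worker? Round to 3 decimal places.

k_gold ≈ 59.199

Break-even investment rate: n + δ = 0.01 + 0.032 = 0.042.
Setting f'(k) = n+δ gives 0.43·k^(0.43−1) = 0.042, hence k_gold = (0.43/0.042)^(1/0.57) ≈ 59.1990.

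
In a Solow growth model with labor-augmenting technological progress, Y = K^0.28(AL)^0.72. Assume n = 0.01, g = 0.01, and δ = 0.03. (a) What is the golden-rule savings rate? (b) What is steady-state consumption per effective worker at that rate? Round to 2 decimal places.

(a) s_gold = 0.28; (b) c_gold ≈ 1.41

Capital per effective worker breaks even when investment replaces (n + g + δ)·k; here n + g + δ = 0.05.
For Cobb-Douglas, s_gold equals capital's share: s_gold = 0.28.
Setting f'(k) = n+g+δ gives 0.28·k^(0.28−1) = 0.05, hence k_gold = (0.28/0.05)^(1/0.72) ≈ 10.9433.
y_gold = 10.9433^0.28 ≈ 1.9542; c_gold = (1−0.28)·y_gold ≈ 1.4070.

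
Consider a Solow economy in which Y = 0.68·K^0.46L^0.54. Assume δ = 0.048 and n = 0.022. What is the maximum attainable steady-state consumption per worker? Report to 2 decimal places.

The effective depreciation rate is n + δ = 0.022 + 0.048 = 0.07.
Maximizing c = f(k) − (n+δ)·k gives f'(k) = n+δ, i.e. 0.46·0.68·k^(0.46−1) = 0.07, so k_gold = (0.46·0.68/0.07)^(1/0.54) ≈ 15.9962.
y_gold = 0.68·15.9962^0.46 ≈ 2.4342.
c_gold = y_gold − (n+δ)·k_gold = 2.4342 − 0.07·15.9962 ≈ 1.3145.

c_gold ≈ 1.31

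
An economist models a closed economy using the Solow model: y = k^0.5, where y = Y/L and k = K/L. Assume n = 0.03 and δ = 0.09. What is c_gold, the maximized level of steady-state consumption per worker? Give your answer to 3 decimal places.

c_gold ≈ 2.083

The effective depreciation rate is n + δ = 0.03 + 0.09 = 0.12.
Maximizing c = f(k) − (n+δ)·k gives f'(k) = n+δ, i.e. 0.5·k^(0.5−1) = 0.12, so k_gold = (0.5/0.12)^(1/0.5) ≈ 17.3611.
y_gold = 17.3611^0.5 ≈ 4.1667.
c_gold = y_gold − (n+δ)·k_gold = 4.1667 − 0.12·17.3611 ≈ 2.0833.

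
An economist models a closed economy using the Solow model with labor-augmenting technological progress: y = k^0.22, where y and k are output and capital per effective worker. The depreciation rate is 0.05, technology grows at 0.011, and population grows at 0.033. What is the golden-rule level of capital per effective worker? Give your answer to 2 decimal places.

Capital per effective worker breaks even when investment replaces (n + g + δ)·k; here n + g + δ = 0.094.
Setting f'(k) = n+g+δ gives 0.22·k^(0.22−1) = 0.094, hence k_gold = (0.22/0.094)^(1/0.78) ≈ 2.9748.

k_gold ≈ 2.97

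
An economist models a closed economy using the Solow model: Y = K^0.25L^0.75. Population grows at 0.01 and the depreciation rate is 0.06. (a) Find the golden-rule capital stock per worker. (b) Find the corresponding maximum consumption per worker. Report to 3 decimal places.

(a) k_gold ≈ 5.459; (b) c_gold ≈ 1.146

Break-even investment rate: n + δ = 0.01 + 0.06 = 0.07.
Maximizing c = f(k) − (n+δ)·k gives f'(k) = n+δ, i.e. 0.25·k^(0.25−1) = 0.07, so k_gold = (0.25/0.07)^(1/0.75) ≈ 5.4591.
y_gold = 5.4591^0.25 ≈ 1.5286; c_gold = y_gold − 0.07·k_gold ≈ 1.1464.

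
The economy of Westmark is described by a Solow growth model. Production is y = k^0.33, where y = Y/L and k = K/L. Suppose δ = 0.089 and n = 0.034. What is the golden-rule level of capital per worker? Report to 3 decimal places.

k_gold ≈ 4.362

n + δ = 0.034 + 0.089 = 0.123.
Maximizing c = f(k) − (n+δ)·k gives f'(k) = n+δ, i.e. 0.33·k^(0.33−1) = 0.123, so k_gold = (0.33/0.123)^(1/0.67) ≈ 4.3623.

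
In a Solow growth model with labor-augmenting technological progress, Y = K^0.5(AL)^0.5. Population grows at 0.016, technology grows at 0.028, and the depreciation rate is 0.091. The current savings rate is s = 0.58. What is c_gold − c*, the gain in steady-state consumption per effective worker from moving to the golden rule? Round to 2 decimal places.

Δc ≈ 0.05

The effective depreciation rate is n + g + δ = 0.016 + 0.028 + 0.091 = 0.135.
Current steady state (s = 0.58): k* = (0.58/0.135)^(1/0.5) ≈ 18.4582, y* = 18.4582^0.5 ≈ 4.2963, c* = (1−0.58)·4.2963 ≈ 1.8044.
Setting f'(k) = n+g+δ gives 0.5·k^(0.5−1) = 0.135, hence k_gold = (0.5/0.135)^(1/0.5) ≈ 13.7174.
y_gold = 13.7174^0.5 ≈ 3.7037, c_gold = y_gold − 0.135·k_gold ≈ 1.8519.
Gain: Δc = 1.8519 − 1.8044 ≈ 0.0474.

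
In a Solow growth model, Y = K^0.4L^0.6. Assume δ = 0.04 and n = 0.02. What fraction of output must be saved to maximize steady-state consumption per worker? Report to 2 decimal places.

s_gold = 0.40

The effective depreciation rate is n + δ = 0.02 + 0.04 = 0.06.
At the golden rule MPK = n+δ, and in any Cobb-Douglas steady state s = (n+δ)·k/y = MPK·k/y = capital's share 0.4.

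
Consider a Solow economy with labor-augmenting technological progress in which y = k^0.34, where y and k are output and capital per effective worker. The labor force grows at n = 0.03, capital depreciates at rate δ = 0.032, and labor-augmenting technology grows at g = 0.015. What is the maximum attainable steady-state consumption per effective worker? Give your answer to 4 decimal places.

c_gold ≈ 1.4184

The effective depreciation rate is n + g + δ = 0.03 + 0.015 + 0.032 = 0.077.
Maximizing c = f(k) − (n+g+δ)·k gives f'(k) = n+g+δ, i.e. 0.34·k^(0.34−1) = 0.077, so k_gold = (0.34/0.077)^(1/0.66) ≈ 9.4898.
y_gold = 9.4898^0.34 ≈ 2.1491.
c_gold = y_gold − (n+g+δ)·k_gold = 2.1491 − 0.077·9.4898 ≈ 1.4184.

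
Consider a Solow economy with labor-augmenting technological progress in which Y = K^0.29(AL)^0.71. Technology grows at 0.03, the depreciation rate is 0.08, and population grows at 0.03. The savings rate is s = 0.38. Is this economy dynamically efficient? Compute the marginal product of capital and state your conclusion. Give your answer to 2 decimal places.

The effective depreciation rate is n + g + δ = 0.03 + 0.03 + 0.08 = 0.14.
Steady-state k*: s·k^0.29 = 0.14·k gives k* = (0.38/0.14)^(1/0.71) ≈ 4.0811.
MPK = 0.29·4.0811^(-0.71) ≈ 0.1068.
MPK < n+g+δ = 0.14, so the economy is dynamically inefficient (over-saving).

dynamically inefficient; MPK ≈ 0.11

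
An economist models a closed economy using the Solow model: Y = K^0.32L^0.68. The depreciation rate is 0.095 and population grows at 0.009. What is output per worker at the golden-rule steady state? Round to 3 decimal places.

n + δ = 0.009 + 0.095 = 0.104.
Maximizing c = f(k) − (n+δ)·k gives f'(k) = n+δ, i.e. 0.32·k^(0.32−1) = 0.104, so k_gold = (0.32/0.104)^(1/0.68) ≈ 5.2218.
Output: y_gold = k_gold^0.32 = 5.2218^0.32 ≈ 1.6971.

y_gold ≈ 1.697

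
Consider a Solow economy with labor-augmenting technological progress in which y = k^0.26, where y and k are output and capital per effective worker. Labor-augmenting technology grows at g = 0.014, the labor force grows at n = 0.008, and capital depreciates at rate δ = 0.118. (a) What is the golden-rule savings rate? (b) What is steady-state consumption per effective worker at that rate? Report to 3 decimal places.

Break-even investment rate: n + g + δ = 0.008 + 0.014 + 0.118 = 0.14.
For Cobb-Douglas, s_gold equals capital's share: s_gold = 0.26.
At the golden rule the marginal product of capital equals n+g+δ: 0.26·k^(0.26−1) = 0.14. Solving, k_gold = (0.26/0.14)^(1/0.74) ≈ 2.3084.
y_gold = 2.3084^0.26 ≈ 1.2430; c_gold = (1−0.26)·y_gold ≈ 0.9198.

(a) s_gold = 0.260; (b) c_gold ≈ 0.920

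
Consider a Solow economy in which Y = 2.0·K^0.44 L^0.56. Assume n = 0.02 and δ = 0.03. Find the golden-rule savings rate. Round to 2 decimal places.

s_gold = 0.44

Break-even investment rate: n + δ = 0.02 + 0.03 = 0.05.
At the golden rule MPK = n+δ, and in any Cobb-Douglas steady state s = (n+δ)·k/y = MPK·k/y = capital's share 0.44.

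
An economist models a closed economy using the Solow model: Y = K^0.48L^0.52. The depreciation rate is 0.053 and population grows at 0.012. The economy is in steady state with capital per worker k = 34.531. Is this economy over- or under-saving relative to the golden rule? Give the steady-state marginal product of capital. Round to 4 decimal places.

Break-even investment rate: n + δ = 0.012 + 0.053 = 0.065.
MPK = 0.48·k^(0.48−1) = 0.48·34.531^(-0.52) ≈ 0.0761.
MPK > 0.065, so the economy is dynamically efficient (under-saving).

under-saving; MPK ≈ 0.0761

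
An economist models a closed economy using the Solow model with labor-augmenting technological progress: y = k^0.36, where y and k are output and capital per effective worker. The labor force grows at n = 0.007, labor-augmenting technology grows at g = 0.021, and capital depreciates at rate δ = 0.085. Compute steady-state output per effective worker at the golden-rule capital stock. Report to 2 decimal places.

Break-even investment rate: n + g + δ = 0.007 + 0.021 + 0.085 = 0.113.
Golden rule sets MPK = n+g+δ: 0.36·k^(0.36−1) = 0.113, so k_gold = (0.36/0.113)^(1/0.64) ≈ 6.1135.
Output: y_gold = k_gold^0.36 = 6.1135^0.36 ≈ 1.9189.

y_gold ≈ 1.92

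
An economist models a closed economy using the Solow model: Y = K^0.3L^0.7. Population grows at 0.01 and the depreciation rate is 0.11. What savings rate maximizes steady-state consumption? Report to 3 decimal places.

Break-even investment rate: n + δ = 0.01 + 0.11 = 0.12.
At the golden rule MPK = n+δ, and in any Cobb-Douglas steady state s = (n+δ)·k/y = MPK·k/y = capital's share 0.3.

s_gold = 0.300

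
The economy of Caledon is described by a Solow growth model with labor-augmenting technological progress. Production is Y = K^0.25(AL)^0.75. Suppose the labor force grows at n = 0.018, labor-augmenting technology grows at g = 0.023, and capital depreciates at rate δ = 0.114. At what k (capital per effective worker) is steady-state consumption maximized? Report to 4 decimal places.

k_gold ≈ 1.8915

Break-even investment rate: n + g + δ = 0.018 + 0.023 + 0.114 = 0.155.
At the golden rule the marginal product of capital equals n+g+δ: 0.25·k^(0.25−1) = 0.155. Solving, k_gold = (0.25/0.155)^(1/0.75) ≈ 1.8915.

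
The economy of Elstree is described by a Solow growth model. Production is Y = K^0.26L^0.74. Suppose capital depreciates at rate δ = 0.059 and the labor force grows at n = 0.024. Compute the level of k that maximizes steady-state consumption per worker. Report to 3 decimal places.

The effective depreciation rate is n + δ = 0.024 + 0.059 = 0.083.
Maximizing c = f(k) − (n+δ)·k gives f'(k) = n+δ, i.e. 0.26·k^(0.26−1) = 0.083, so k_gold = (0.26/0.083)^(1/0.74) ≈ 4.6787.

k_gold ≈ 4.679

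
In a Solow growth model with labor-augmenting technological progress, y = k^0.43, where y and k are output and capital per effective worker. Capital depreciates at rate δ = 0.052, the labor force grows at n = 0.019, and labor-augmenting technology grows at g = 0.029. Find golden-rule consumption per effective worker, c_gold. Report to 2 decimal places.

c_gold ≈ 1.71

Capital per effective worker breaks even when investment replaces (n + g + δ)·k; here n + g + δ = 0.1.
At the golden rule the marginal product of capital equals n+g+δ: 0.43·k^(0.43−1) = 0.1. Solving, k_gold = (0.43/0.1)^(1/0.57) ≈ 12.9225.
y_gold = 12.9225^0.43 ≈ 3.0052.
c_gold = y_gold − (n+g+δ)·k_gold = 3.0052 − 0.1·12.9225 ≈ 1.7130.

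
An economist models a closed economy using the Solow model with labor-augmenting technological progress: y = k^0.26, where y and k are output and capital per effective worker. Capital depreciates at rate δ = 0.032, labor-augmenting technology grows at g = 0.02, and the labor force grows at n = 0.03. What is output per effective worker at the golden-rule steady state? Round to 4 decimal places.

The effective depreciation rate is n + g + δ = 0.03 + 0.02 + 0.032 = 0.082.
At the golden rule the marginal product of capital equals n+g+δ: 0.26·k^(0.26−1) = 0.082. Solving, k_gold = (0.26/0.082)^(1/0.74) ≈ 4.7560.
Output: y_gold = k_gold^0.26 = 4.7560^0.26 ≈ 1.5000.

y_gold ≈ 1.5000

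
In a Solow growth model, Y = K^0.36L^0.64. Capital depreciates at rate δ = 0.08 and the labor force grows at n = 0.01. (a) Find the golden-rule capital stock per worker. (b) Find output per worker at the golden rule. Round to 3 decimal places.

n + δ = 0.01 + 0.08 = 0.09.
At the golden rule the marginal product of capital equals n+δ: 0.36·k^(0.36−1) = 0.09. Solving, k_gold = (0.36/0.09)^(1/0.64) ≈ 8.7241.
y_gold = 8.7241^0.36 ≈ 2.1810.

(a) k_gold ≈ 8.724; (b) y_gold ≈ 2.181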